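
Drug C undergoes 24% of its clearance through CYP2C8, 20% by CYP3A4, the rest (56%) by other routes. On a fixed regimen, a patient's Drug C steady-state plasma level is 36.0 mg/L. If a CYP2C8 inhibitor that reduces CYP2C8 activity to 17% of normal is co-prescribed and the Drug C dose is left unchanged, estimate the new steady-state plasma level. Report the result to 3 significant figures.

The CYP2C8 pathway (24% of clearance) is reduced to 0.17× activity: 0.24 × 0.17 = 0.0408.
CYP3A4 (20%) and the residual 56% are unaffected.
New clearance relative to baseline: 0.0408 + 0.2 + 0.56 = 0.8008.
Steady-state plasma level ∝ 1/CL, so new value = 36.0 / 0.8008 = 45.0 mg/L.

45.0 mg/L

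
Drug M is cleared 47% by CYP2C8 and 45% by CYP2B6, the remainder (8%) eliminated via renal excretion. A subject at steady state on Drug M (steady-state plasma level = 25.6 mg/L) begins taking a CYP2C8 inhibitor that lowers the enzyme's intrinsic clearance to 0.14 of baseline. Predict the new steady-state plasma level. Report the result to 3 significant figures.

43.0 mg/L

CYP2C8: 0.47 × 0.14 = 0.0658
CYP2B6: 0.45 (unchanged)
Other: 0.08 (unchanged)
New clearance relative to baseline: 0.0658 + 0.45 + 0.08 = 0.5958.
Steady-state plasma level ∝ 1/CL, so new value = 25.6 / 0.5958 = 43.0 mg/L.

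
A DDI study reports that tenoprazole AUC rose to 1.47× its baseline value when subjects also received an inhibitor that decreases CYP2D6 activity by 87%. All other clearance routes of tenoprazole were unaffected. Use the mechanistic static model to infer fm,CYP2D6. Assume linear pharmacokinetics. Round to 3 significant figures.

0.368

Let fm be the CYP2D6 fraction. New clearance relative to baseline = fm × 0.13 + (1 − fm).
AUC ratio = 1 / (new CL fraction), so new CL fraction = 1 / 1.47 = 0.6803.
fm × 0.13 + 1 − fm = 0.6803  ⇒  fm × (0.13 − 1) = −0.3197  ⇒  fm = 0.368.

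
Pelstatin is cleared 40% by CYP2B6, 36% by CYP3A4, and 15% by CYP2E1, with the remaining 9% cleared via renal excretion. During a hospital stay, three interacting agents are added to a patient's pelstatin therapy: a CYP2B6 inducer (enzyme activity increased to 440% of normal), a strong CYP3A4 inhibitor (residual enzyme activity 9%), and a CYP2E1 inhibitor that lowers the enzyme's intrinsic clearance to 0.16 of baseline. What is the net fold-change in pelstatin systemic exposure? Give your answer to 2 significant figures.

0.52

CYP2B6: 0.4 × 4.4 = 1.76
CYP3A4: 0.36 × 0.09 = 0.0324
CYP2E1: 0.15 × 0.16 = 0.024
Other: 0.09 (unchanged)
New clearance relative to baseline: 1.76 + 0.0324 + 0.024 + 0.09 = 1.9064.
Because systemic exposure varies inversely with clearance, the combined effect is 1 / 1.9064 = 0.52.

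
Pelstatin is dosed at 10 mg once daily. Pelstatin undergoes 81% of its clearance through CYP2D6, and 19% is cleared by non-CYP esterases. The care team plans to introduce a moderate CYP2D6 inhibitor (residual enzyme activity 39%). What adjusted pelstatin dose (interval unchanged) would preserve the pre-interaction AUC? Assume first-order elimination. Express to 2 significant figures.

5.1 mg

The CYP2D6 pathway (81% of clearance) falls to 0.39× activity: 0.81 × 0.39 = 0.3159.
The remaining 19% of clearance is unaffected.
CL_new/CL_old = 0.3159 + 0.19 = 0.5059.
To maintain the same steady-state level, dose must scale with clearance: new dose = 10 × 0.5059 = 5.1 mg.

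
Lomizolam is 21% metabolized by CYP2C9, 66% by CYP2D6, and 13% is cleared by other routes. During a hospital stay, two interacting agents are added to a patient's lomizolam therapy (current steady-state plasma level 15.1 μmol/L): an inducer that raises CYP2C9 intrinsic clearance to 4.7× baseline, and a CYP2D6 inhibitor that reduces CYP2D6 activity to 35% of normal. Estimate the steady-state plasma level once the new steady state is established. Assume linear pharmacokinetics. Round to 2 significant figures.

CYP2C9: 0.21 × 4.7 = 0.987
CYP2D6: 0.66 × 0.35 = 0.231
Other: 0.13 (unchanged)
CL_new/CL_old = 0.987 + 0.231 + 0.13 = 1.348.
Steady-state plasma level ∝ 1/CL: new value = 15.1 / 1.348 = 11 μmol/L.

11 μmol/L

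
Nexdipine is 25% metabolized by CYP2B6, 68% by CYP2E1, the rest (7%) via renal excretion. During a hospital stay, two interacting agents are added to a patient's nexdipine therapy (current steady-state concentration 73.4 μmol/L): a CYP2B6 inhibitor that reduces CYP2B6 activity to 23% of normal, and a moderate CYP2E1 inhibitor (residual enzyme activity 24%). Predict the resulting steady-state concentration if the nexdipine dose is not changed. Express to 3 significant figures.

252 μmol/L

The CYP2B6 pathway (25% of clearance) drops to 0.23× activity: 0.25 × 0.23 = 0.0575.
The CYP2E1 pathway (68% of clearance) drops to 0.24× activity: 0.68 × 0.24 = 0.1632.
Non-CYP routes (7%) are unchanged.
CL_new/CL_old = 0.0575 + 0.1632 + 0.07 = 0.2907.
Dividing the baseline by the relative clearance: 73.4 / 0.2907 = 252 μmol/L.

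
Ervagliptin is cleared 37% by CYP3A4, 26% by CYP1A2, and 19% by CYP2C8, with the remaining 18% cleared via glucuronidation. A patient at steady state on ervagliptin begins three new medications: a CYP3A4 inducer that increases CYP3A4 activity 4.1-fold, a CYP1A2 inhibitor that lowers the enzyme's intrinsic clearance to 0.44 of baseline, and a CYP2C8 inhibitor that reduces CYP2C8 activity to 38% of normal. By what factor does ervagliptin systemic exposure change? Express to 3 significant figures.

CYP3A4: 0.37 × 4.1 = 1.517
CYP1A2: 0.26 × 0.44 = 0.1144
CYP2C8: 0.19 × 0.38 = 0.0722
Other: 0.18 (unchanged)
New clearance relative to baseline: 1.517 + 0.1144 + 0.0722 + 0.18 = 1.8836.
Net systemic exposure ratio = 1 / 1.8836 = 0.531.

0.531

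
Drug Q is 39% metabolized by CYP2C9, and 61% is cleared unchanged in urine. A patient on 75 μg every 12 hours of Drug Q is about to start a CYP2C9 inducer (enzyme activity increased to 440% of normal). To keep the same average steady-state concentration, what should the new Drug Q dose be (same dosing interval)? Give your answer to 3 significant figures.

174 μg

CYP2C9: 0.39 × 4.4 = 1.716
Other: 0.61 (unchanged)
New clearance relative to baseline: 1.716 + 0.61 = 2.326.
Css,avg = (dose rate)/CL, so holding Css fixed requires dose ∝ CL: 75 × 2.326 = 174 μg.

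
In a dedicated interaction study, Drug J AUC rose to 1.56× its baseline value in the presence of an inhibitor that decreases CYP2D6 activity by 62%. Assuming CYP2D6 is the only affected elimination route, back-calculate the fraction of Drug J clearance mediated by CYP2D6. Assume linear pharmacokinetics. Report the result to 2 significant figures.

Write x for the fraction cleared via CYP2D6. The observed AUC change means clearance fell to 1/1.56 = 0.641 of baseline.
Only the CYP2D6 route changed, so 0.641 = x·0.38 + (1 − x), giving x = 0.58.

0.58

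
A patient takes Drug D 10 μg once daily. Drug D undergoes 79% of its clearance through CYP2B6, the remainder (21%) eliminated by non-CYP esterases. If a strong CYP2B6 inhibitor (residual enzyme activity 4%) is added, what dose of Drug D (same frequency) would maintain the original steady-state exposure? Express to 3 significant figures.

2.42 μg

The CYP2B6 pathway (79% of clearance) falls to 0.04× activity: 0.79 × 0.04 = 0.0316.
The remaining 21% of clearance is unaffected.
New clearance relative to baseline: 0.0316 + 0.21 = 0.2416.
Css,avg = (dose rate)/CL, so holding Css fixed requires dose ∝ CL: 10 × 0.2416 = 2.42 μg.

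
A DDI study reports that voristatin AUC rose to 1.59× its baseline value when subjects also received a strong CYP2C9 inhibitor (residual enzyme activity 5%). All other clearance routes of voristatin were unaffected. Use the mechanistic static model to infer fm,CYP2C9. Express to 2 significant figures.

0.39

Call the CYP2C9 fraction fm. After the interaction, CL_new/CL_old = fm × 0.05 + (1 − fm).
AUC ratio = 1 / (new CL fraction), so new CL fraction = 1 / 1.59 = 0.6289.
fm × 0.05 + 1 − fm = 0.6289  ⇒  fm × (0.05 − 1) = −0.3711  ⇒  fm = 0.39.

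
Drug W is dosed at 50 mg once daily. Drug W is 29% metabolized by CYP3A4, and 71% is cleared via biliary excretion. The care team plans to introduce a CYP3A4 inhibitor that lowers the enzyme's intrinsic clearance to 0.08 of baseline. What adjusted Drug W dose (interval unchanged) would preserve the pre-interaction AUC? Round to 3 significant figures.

The CYP3A4 pathway (29% of clearance) drops to 0.08× activity: 0.29 × 0.08 = 0.0232.
The remaining 71% of clearance is unaffected.
Relative clearance = 0.0232 + 0.71 = 0.7332.
Exposure is unchanged when dose changes in proportion to clearance. New dose = 50 mg × 0.7332 = 36.7 mg.

36.7 mg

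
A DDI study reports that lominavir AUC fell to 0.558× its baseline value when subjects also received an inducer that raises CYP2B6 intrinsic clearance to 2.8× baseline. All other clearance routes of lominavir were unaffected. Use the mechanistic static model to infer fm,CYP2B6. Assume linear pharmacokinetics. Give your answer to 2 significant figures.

0.44

Write x for the fraction cleared via CYP2B6. The observed AUC change means clearance rose to 1/0.558 = 1.792 of baseline.
Only the CYP2B6 route changed, so 1.792 = x·2.8 + (1 − x), giving x = 0.44.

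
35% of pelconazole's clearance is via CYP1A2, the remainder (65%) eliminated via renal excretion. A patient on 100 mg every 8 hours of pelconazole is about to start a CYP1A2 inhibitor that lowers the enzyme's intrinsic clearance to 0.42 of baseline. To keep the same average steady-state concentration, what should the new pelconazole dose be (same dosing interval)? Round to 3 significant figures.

The CYP1A2 pathway (35% of clearance) drops to 0.42× activity: 0.35 × 0.42 = 0.147.
The remaining 65% of clearance is unaffected.
CL_new/CL_old = 0.147 + 0.65 = 0.797.
Exposure is unchanged when dose changes in proportion to clearance. New dose = 100 mg × 0.797 = 79.7 mg.

79.7 mg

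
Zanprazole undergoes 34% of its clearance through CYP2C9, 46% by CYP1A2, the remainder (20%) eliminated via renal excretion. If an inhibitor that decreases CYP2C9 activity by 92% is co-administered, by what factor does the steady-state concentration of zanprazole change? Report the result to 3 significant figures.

CYP2C9: 0.34 × 0.08 = 0.0272
CYP1A2: 0.46 (unchanged)
Other: 0.2 (unchanged)
New clearance relative to baseline: 0.0272 + 0.46 + 0.2 = 0.6872.
Steady-state concentration is inversely proportional to clearance, so the fold-change is 1 / 0.6872 = 1.46.

1.46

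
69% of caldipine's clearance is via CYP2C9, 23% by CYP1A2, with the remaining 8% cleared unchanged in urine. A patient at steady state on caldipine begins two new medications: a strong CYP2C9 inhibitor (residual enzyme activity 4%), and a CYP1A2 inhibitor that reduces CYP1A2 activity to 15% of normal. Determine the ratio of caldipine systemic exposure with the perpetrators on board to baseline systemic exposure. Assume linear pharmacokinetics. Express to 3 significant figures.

7.04

The CYP2C9 pathway (69% of clearance) falls to 0.04× activity: 0.69 × 0.04 = 0.0276.
The CYP1A2 pathway (23% of clearance) drops to 0.15× activity: 0.23 × 0.15 = 0.0345.
The remaining 8% of clearance is unaffected.
CL_new/CL_old = 0.0276 + 0.0345 + 0.08 = 0.1421.
Because systemic exposure varies inversely with clearance, the combined effect is 1 / 0.1421 = 7.04.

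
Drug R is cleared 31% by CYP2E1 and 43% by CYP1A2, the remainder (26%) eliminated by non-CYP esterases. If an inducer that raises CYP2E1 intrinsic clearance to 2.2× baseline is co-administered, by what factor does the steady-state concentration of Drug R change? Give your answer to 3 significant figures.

0.729

The CYP2E1 pathway (31% of clearance) increases to 2.2× activity: 0.31 × 2.2 = 0.682.
CYP1A2 (43%) and the residual 26% are unaffected.
Relative clearance = 0.682 + 0.43 + 0.26 = 1.372.
Steady-state concentration ratio = CL_old/CL_new = 1 / 1.372 = 0.729.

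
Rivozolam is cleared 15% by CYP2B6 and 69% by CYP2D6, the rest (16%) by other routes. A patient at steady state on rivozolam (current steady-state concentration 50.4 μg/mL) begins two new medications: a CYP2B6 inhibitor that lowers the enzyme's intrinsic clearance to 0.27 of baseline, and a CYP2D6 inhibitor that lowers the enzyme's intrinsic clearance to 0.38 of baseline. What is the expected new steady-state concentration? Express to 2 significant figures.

The CYP2B6 pathway (15% of clearance) falls to 0.27× activity: 0.15 × 0.27 = 0.0405.
The CYP2D6 pathway (69% of clearance) drops to 0.38× activity: 0.69 × 0.38 = 0.2622.
Non-CYP routes (16%) are unchanged.
CL_new/CL_old = 0.0405 + 0.2622 + 0.16 = 0.4627.
Dividing the baseline by the relative clearance: 50.4 / 0.4627 = 1.1 × 10² μg/mL.

1.1 × 10² μg/mL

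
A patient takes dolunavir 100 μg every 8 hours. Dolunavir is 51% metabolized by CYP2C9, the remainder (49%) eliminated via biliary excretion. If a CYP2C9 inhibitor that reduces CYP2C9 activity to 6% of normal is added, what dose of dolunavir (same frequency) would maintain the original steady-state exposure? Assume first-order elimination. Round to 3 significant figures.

The CYP2C9 pathway (51% of clearance) falls to 0.06× activity: 0.51 × 0.06 = 0.0306.
The remaining 49% of clearance is unaffected.
CL_new/CL_old = 0.0306 + 0.49 = 0.5206.
To maintain the same steady-state level, dose must scale with clearance: new dose = 100 × 0.5206 = 52.1 μg.

52.1 μg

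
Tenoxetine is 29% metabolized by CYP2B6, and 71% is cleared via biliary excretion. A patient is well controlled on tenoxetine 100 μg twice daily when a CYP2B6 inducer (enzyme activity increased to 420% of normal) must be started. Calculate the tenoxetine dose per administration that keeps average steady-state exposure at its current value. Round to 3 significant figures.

193 μg

CYP2B6: 0.29 × 4.2 = 1.218
Other: 0.71 (unchanged)
Relative clearance = 1.218 + 0.71 = 1.928.
To maintain the same steady-state level, dose must scale with clearance: new dose = 100 × 1.928 = 193 μg.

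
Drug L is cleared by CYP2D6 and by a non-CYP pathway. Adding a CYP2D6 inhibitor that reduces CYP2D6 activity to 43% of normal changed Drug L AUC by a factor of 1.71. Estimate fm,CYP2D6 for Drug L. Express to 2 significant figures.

0.73

Let fm be the CYP2D6 fraction. New clearance relative to baseline = fm × 0.43 + (1 − fm).
AUC ratio = 1 / (new CL fraction), so new CL fraction = 1 / 1.71 = 0.5848.
fm × 0.43 + 1 − fm = 0.5848  ⇒  fm × (0.43 − 1) = −0.4152  ⇒  fm = 0.73.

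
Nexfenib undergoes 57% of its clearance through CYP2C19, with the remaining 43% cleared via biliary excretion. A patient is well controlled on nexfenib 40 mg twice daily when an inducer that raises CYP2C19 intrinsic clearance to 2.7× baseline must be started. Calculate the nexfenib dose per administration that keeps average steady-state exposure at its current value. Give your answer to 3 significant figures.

78.8 mg

CYP2C19: 0.57 × 2.7 = 1.539
Other: 0.43 (unchanged)
CL_new/CL_old = 1.539 + 0.43 = 1.969.
To maintain the same steady-state level, dose must scale with clearance: new dose = 40 × 1.969 = 78.8 mg.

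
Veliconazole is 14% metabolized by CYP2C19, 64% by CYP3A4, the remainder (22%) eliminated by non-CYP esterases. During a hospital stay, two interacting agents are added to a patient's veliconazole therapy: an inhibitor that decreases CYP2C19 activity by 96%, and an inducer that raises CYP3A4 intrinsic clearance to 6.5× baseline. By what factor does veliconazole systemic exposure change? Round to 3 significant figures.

CYP2C19: 0.14 × 0.04 = 0.0056
CYP3A4: 0.64 × 6.5 = 4.16
Other: 0.22 (unchanged)
CL_new/CL_old = 0.0056 + 4.16 + 0.22 = 4.3856.
Net systemic exposure ratio = 1 / 4.3856 = 0.228.

0.228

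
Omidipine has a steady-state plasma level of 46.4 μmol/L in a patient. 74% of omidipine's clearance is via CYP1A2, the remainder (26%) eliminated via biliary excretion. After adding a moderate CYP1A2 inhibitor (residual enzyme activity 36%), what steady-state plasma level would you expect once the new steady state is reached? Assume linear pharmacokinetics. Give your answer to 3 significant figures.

The CYP1A2 pathway (74% of clearance) drops to 0.36× activity: 0.74 × 0.36 = 0.2664.
The remaining 26% of clearance is unaffected.
Relative clearance = 0.2664 + 0.26 = 0.5264.
New steady-state plasma level = baseline ÷ relative clearance = 46.4 / 0.5264 = 88.1 μmol/L.

88.1 μmol/L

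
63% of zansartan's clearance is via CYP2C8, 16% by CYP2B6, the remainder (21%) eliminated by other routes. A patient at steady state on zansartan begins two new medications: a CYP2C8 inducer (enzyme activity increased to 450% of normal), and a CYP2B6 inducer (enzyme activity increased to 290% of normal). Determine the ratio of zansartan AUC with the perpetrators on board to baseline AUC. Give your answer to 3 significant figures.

0.285

The CYP2C8 pathway (63% of clearance) rises to 4.5× activity: 0.63 × 4.5 = 2.835.
The CYP2B6 pathway (16% of clearance) increases to 2.9× activity: 0.16 × 2.9 = 0.464.
The remaining 21% of clearance is unaffected.
Relative clearance = 2.835 + 0.464 + 0.21 = 3.509.
Because AUC varies inversely with clearance, the combined effect is 1 / 3.509 = 0.285.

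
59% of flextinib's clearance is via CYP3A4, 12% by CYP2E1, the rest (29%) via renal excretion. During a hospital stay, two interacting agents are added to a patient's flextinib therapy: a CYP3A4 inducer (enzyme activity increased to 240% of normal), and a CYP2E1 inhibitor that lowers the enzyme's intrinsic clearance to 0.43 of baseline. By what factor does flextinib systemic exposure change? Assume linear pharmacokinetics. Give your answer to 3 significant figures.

CYP3A4: 0.59 × 2.4 = 1.416
CYP2E1: 0.12 × 0.43 = 0.0516
Other: 0.29 (unchanged)
New clearance relative to baseline: 1.416 + 0.0516 + 0.29 = 1.7576.
Because systemic exposure varies inversely with clearance, the combined effect is 1 / 1.7576 = 0.569.

0.569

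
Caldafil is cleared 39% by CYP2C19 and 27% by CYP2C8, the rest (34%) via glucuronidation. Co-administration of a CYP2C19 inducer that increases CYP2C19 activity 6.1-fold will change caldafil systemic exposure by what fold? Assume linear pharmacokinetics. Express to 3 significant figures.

CYP2C19: 0.39 × 6.1 = 2.379
CYP2C8: 0.27 (unchanged)
Other: 0.34 (unchanged)
Relative clearance = 2.379 + 0.27 + 0.34 = 2.989.
Systemic exposure is inversely proportional to clearance, so the fold-change is 1 / 2.989 = 0.335.

0.335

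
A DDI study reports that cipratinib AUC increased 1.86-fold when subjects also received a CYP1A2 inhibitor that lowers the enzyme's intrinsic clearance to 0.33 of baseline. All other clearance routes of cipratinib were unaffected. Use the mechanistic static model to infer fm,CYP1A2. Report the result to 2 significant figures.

Write x for the fraction cleared via CYP1A2. The observed AUC change means clearance fell to 1/1.86 = 0.5376 of baseline.
Setting x·0.33 + (1 − x) = 0.5376 and solving: x = (0.5376 − 1)/(0.33 − 1) = 0.69.

0.69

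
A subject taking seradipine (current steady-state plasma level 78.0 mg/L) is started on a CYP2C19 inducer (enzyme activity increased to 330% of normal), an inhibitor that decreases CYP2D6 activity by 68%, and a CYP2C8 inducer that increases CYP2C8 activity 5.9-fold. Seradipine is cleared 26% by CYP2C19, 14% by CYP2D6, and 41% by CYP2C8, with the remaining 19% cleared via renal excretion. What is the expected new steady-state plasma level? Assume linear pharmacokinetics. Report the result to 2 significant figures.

CYP2C19: 0.26 × 3.3 = 0.858
CYP2D6: 0.14 × 0.32 = 0.0448
CYP2C8: 0.41 × 5.9 = 2.419
Other: 0.19 (unchanged)
Relative clearance = 0.858 + 0.0448 + 2.419 + 0.19 = 3.5118.
Steady-state plasma level ∝ 1/CL: new value = 78.0 / 3.5118 = 22 mg/L.

22 mg/L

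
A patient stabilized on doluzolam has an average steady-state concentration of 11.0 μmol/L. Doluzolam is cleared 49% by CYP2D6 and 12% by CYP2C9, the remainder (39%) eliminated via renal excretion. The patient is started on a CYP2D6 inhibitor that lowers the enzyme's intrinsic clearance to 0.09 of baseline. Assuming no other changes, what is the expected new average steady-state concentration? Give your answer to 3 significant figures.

The CYP2D6 pathway (49% of clearance) is reduced to 0.09× activity: 0.49 × 0.09 = 0.0441.
CYP2C9 (12%) and the residual 39% are unaffected.
CL_new/CL_old = 0.0441 + 0.12 + 0.39 = 0.5541.
Average steady-state concentration ∝ 1/CL, so new value = 11.0 / 0.5541 = 19.9 μmol/L.

19.9 μmol/L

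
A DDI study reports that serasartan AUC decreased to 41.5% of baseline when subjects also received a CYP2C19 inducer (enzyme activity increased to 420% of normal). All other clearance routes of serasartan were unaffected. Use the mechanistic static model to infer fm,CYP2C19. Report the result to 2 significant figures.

CL'/CL = 1 / 0.415 = 2.41
4.2·fm + (1 − fm) = 2.41
fm = (2.41 − 1) / (4.2 − 1) = 0.44

0.44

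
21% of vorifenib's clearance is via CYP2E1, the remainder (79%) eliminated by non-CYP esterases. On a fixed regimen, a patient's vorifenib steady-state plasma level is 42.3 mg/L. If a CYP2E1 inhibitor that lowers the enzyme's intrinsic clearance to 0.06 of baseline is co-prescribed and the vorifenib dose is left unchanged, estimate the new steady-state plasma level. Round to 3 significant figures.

52.7 mg/L

The CYP2E1 pathway (21% of clearance) falls to 0.06× activity: 0.21 × 0.06 = 0.0126.
Non-CYP routes (79%) are unchanged.
New clearance relative to baseline: 0.0126 + 0.79 = 0.8026.
Steady-state plasma level ∝ 1/CL, so new value = 42.3 / 0.8026 = 52.7 mg/L.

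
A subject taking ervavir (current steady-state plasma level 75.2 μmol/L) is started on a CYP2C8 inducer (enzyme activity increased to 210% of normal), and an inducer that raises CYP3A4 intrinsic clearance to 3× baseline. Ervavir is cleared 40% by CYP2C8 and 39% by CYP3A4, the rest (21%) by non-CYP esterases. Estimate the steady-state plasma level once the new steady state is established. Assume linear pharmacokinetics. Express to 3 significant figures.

33.9 μmol/L

The CYP2C8 pathway (40% of clearance) is boosted to 2.1× activity: 0.4 × 2.1 = 0.84.
The CYP3A4 pathway (39% of clearance) rises to 3× activity: 0.39 × 3 = 1.17.
The remaining 21% of clearance is unaffected.
Relative clearance = 0.84 + 1.17 + 0.21 = 2.22.
Steady-state plasma level ∝ 1/CL: new value = 75.2 / 2.22 = 33.9 μmol/L.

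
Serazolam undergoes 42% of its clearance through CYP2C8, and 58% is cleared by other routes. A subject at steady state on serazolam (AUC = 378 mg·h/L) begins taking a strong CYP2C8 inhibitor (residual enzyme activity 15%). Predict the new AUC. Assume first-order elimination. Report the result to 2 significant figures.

The CYP2C8 pathway (42% of clearance) is reduced to 0.15× activity: 0.42 × 0.15 = 0.063.
The remaining 58% of clearance is unaffected.
Relative clearance = 0.063 + 0.58 = 0.643.
With dosing unchanged, AUC scales as 1/CL: 378 / 0.643 = 5.9 × 10² mg·h/L.

5.9 × 10² mg·h/L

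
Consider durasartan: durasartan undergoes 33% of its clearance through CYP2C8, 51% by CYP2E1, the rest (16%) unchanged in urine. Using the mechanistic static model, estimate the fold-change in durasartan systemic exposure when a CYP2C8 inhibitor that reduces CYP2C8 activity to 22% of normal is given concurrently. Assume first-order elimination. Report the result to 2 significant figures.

1.3

The CYP2C8 pathway (33% of clearance) is reduced to 0.22× activity: 0.33 × 0.22 = 0.0726.
CYP2E1 (51%) and the residual 16% are unaffected.
Relative clearance = 0.0726 + 0.51 + 0.16 = 0.7426.
Systemic exposure is inversely proportional to clearance, so the fold-change is 1 / 0.7426 = 1.3.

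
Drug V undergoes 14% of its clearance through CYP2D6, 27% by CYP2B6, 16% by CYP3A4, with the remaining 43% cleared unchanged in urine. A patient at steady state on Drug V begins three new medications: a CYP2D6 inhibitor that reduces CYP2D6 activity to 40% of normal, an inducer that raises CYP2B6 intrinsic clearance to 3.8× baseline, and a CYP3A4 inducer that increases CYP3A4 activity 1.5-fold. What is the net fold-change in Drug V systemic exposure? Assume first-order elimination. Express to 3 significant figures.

0.571

The CYP2D6 pathway (14% of clearance) is reduced to 0.4× activity: 0.14 × 0.4 = 0.056.
The CYP2B6 pathway (27% of clearance) rises to 3.8× activity: 0.27 × 3.8 = 1.026.
The CYP3A4 pathway (16% of clearance) rises to 1.5× activity: 0.16 × 1.5 = 0.24.
The remaining 43% of clearance is unaffected.
New clearance relative to baseline: 0.056 + 1.026 + 0.24 + 0.43 = 1.752.
Systemic exposure ∝ 1/CL: fold-change = 1 / 1.752 = 0.571.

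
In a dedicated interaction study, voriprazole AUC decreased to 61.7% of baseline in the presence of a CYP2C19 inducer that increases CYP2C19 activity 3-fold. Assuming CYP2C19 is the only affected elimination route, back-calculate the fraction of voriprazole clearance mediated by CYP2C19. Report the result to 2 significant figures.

0.31

Write x for the fraction cleared via CYP2C19. The observed AUC change means clearance rose to 1/0.617 = 1.621 of baseline.
Setting x·3 + (1 − x) = 1.621 and solving: x = (1.621 − 1)/(3 − 1) = 0.31.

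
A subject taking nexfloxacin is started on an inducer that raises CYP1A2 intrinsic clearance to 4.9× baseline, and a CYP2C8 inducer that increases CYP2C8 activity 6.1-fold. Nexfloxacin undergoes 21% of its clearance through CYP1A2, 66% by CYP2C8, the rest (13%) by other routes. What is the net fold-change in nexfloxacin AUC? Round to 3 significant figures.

0.193

The CYP1A2 pathway (21% of clearance) rises to 4.9× activity: 0.21 × 4.9 = 1.029.
The CYP2C8 pathway (66% of clearance) increases to 6.1× activity: 0.66 × 6.1 = 4.026.
The remaining 13% of clearance is unaffected.
New clearance relative to baseline: 1.029 + 4.026 + 0.13 = 5.185.
Because AUC varies inversely with clearance, the combined effect is 1 / 5.185 = 0.193.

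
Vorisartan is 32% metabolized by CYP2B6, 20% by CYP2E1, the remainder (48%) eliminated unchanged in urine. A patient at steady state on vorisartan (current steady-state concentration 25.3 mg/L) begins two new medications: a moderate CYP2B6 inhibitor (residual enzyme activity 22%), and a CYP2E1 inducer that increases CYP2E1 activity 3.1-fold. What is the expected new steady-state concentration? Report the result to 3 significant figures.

21.6 mg/L

CYP2B6: 0.32 × 0.22 = 0.0704
CYP2E1: 0.2 × 3.1 = 0.62
Other: 0.48 (unchanged)
Relative clearance = 0.0704 + 0.62 + 0.48 = 1.1704.
Dividing the baseline by the relative clearance: 25.3 / 1.1704 = 21.6 mg/L.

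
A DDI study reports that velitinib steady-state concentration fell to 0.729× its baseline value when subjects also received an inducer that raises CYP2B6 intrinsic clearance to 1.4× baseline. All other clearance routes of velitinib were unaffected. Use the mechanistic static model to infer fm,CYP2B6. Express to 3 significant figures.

0.929

Let fm be the CYP2B6 fraction. New clearance relative to baseline = fm × 1.4 + (1 − fm).
Steady-state concentration ratio = 1 / (new CL fraction), so new CL fraction = 1 / 0.729 = 1.372.
fm × 1.4 + 1 − fm = 1.372  ⇒  fm × (1.4 − 1) = 0.3717  ⇒  fm = 0.929.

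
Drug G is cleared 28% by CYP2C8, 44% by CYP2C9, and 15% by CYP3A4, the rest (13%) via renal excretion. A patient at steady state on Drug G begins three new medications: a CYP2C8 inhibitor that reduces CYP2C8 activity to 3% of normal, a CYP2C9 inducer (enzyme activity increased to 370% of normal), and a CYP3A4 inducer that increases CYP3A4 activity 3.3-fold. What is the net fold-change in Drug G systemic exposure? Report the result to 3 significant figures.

0.442

The CYP2C8 pathway (28% of clearance) is reduced to 0.03× activity: 0.28 × 0.03 = 0.0084.
The CYP2C9 pathway (44% of clearance) is boosted to 3.7× activity: 0.44 × 3.7 = 1.628.
The CYP3A4 pathway (15% of clearance) rises to 3.3× activity: 0.15 × 3.3 = 0.495.
Non-CYP routes (13%) are unchanged.
Relative clearance = 0.0084 + 1.628 + 0.495 + 0.13 = 2.2614.
Because systemic exposure varies inversely with clearance, the combined effect is 1 / 2.2614 = 0.442.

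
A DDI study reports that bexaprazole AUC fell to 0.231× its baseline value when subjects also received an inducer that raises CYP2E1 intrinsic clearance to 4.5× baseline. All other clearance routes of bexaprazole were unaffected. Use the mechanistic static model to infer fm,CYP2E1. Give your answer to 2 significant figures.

Call the CYP2E1 fraction fm. After the interaction, CL_new/CL_old = fm × 4.5 + (1 − fm).
AUC ratio = 1 / (new CL fraction), so new CL fraction = 1 / 0.231 = 4.329.
fm × 4.5 + 1 − fm = 4.329  ⇒  fm × (4.5 − 1) = 3.329  ⇒  fm = 0.95.

0.95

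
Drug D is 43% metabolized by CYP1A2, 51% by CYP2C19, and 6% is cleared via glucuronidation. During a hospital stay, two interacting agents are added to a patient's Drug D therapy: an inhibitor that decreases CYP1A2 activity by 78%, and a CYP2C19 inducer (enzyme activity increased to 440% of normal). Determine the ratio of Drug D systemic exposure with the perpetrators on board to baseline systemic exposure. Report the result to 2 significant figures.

The CYP1A2 pathway (43% of clearance) is reduced to 0.22× activity: 0.43 × 0.22 = 0.0946.
The CYP2C19 pathway (51% of clearance) is boosted to 4.4× activity: 0.51 × 4.4 = 2.244.
The remaining 6% of clearance is unaffected.
New clearance relative to baseline: 0.0946 + 2.244 + 0.06 = 2.3986.
Systemic exposure ∝ 1/CL: fold-change = 1 / 2.3986 = 0.42.

0.42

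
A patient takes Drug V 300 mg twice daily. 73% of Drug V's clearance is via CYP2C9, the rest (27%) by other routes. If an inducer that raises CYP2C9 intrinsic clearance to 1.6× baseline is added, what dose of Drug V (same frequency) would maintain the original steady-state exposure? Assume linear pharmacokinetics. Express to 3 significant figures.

The CYP2C9 pathway (73% of clearance) rises to 1.6× activity: 0.73 × 1.6 = 1.168.
Non-CYP routes (27%) are unchanged.
Relative clearance = 1.168 + 0.27 = 1.438.
Css,avg = (dose rate)/CL, so holding Css fixed requires dose ∝ CL: 300 × 1.438 = 431 mg.

431 mg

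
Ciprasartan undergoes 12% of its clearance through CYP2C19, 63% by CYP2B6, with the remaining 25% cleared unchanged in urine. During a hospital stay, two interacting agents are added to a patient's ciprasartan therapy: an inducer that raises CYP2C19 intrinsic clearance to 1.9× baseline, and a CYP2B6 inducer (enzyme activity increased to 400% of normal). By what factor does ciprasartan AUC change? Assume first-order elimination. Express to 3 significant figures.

0.334

CYP2C19: 0.12 × 1.9 = 0.228
CYP2B6: 0.63 × 4 = 2.52
Other: 0.25 (unchanged)
New clearance relative to baseline: 0.228 + 2.52 + 0.25 = 2.998.
AUC ∝ 1/CL: fold-change = 1 / 2.998 = 0.334.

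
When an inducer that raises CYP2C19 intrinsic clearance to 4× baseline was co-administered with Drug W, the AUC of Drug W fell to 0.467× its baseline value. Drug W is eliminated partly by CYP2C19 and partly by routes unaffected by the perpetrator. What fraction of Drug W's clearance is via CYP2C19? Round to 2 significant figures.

0.38

Let fm be the CYP2C19 fraction. New clearance relative to baseline = fm × 4 + (1 − fm).
AUC ratio = 1 / (new CL fraction), so new CL fraction = 1 / 0.467 = 2.141.
fm × 4 + 1 − fm = 2.141  ⇒  fm × (4 − 1) = 1.141  ⇒  fm = 0.38.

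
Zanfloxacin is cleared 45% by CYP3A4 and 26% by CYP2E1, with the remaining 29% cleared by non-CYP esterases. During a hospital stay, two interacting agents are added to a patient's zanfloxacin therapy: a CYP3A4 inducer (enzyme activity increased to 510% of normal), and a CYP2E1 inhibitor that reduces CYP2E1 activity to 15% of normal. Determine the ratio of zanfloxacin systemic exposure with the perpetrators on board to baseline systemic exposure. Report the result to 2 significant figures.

0.38

The CYP3A4 pathway (45% of clearance) increases to 5.1× activity: 0.45 × 5.1 = 2.295.
The CYP2E1 pathway (26% of clearance) falls to 0.15× activity: 0.26 × 0.15 = 0.039.
Non-CYP routes (29%) are unchanged.
New clearance relative to baseline: 2.295 + 0.039 + 0.29 = 2.624.
Net systemic exposure ratio = 1 / 2.624 = 0.38.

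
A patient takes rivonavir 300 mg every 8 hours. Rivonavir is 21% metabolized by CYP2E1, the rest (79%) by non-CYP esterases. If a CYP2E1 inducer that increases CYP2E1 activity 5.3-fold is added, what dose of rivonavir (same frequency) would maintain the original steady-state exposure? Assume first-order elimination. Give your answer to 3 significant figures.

CYP2E1: 0.21 × 5.3 = 1.113
Other: 0.79 (unchanged)
New clearance relative to baseline: 1.113 + 0.79 = 1.903.
Css,avg = (dose rate)/CL, so holding Css fixed requires dose ∝ CL: 300 × 1.903 = 571 mg.

571 mg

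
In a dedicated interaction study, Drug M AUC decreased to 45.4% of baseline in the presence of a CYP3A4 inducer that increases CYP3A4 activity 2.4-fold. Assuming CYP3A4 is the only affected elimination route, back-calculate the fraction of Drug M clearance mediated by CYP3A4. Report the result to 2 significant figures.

CL'/CL = 1 / 0.454 = 2.203
2.4·fm + (1 − fm) = 2.203
fm = (2.203 − 1) / (2.4 − 1) = 0.86

0.86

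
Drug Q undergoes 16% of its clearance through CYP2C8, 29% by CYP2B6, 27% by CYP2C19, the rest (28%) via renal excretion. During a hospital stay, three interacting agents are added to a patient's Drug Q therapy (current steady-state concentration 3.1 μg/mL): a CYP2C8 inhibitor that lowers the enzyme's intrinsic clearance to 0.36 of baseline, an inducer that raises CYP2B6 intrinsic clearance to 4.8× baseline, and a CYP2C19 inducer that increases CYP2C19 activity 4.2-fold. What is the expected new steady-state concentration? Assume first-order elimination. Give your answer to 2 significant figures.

CYP2C8: 0.16 × 0.36 = 0.0576
CYP2B6: 0.29 × 4.8 = 1.392
CYP2C19: 0.27 × 4.2 = 1.134
Other: 0.28 (unchanged)
New clearance relative to baseline: 0.0576 + 1.392 + 1.134 + 0.28 = 2.8636.
Steady-state concentration ∝ 1/CL: new value = 3.1 / 2.8636 = 1.1 μg/mL.

1.1 μg/mL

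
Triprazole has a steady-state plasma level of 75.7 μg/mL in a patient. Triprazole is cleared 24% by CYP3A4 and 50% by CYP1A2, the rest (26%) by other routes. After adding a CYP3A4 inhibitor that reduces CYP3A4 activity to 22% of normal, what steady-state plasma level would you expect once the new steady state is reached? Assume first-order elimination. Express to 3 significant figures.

93.1 μg/mL

The CYP3A4 pathway (24% of clearance) falls to 0.22× activity: 0.24 × 0.22 = 0.0528.
CYP1A2 (50%) and the residual 26% are unaffected.
Relative clearance = 0.0528 + 0.5 + 0.26 = 0.8128.
Steady-state plasma level ∝ 1/CL, so new value = 75.7 / 0.8128 = 93.1 μg/mL.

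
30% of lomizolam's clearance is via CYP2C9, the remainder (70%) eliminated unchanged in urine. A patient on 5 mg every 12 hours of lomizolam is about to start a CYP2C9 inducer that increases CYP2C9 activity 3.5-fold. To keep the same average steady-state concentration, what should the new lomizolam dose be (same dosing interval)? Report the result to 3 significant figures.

8.75 mg

The CYP2C9 pathway (30% of clearance) increases to 3.5× activity: 0.3 × 3.5 = 1.05.
Non-CYP routes (70%) are unchanged.
New clearance relative to baseline: 1.05 + 0.7 = 1.75.
Css,avg = (dose rate)/CL, so holding Css fixed requires dose ∝ CL: 5 × 1.75 = 8.75 mg.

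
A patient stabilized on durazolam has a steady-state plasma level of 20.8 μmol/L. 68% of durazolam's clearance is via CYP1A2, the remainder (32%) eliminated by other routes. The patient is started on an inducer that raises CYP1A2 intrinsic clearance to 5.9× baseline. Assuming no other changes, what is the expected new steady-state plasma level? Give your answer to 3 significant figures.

The CYP1A2 pathway (68% of clearance) rises to 5.9× activity: 0.68 × 5.9 = 4.012.
The remaining 32% of clearance is unaffected.
Relative clearance = 4.012 + 0.32 = 4.332.
New steady-state plasma level = baseline ÷ relative clearance = 20.8 / 4.332 = 4.80 μmol/L.

4.80 μmol/L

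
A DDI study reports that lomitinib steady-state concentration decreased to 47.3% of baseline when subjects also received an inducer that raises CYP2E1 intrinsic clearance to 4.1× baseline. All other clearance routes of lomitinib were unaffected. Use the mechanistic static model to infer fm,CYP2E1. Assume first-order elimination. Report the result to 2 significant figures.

0.36

Let x = fm,CYP2E1. Because steady-state concentration ∝ 1/CL, relative clearance rose to 1/0.473 = 2.114.
Only the CYP2E1 route changed, so 2.114 = x·4.1 + (1 − x), giving x = 0.36.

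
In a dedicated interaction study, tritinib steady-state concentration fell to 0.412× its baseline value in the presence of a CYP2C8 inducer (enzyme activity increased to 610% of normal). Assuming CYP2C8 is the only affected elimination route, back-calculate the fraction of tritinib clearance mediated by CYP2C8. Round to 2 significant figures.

Let fm be the CYP2C8 fraction. New clearance relative to baseline = fm × 6.1 + (1 − fm).
Steady-state concentration ratio = 1 / (new CL fraction), so new CL fraction = 1 / 0.412 = 2.427.
fm × 6.1 + 1 − fm = 2.427  ⇒  fm × (6.1 − 1) = 1.427  ⇒  fm = 0.28.

0.28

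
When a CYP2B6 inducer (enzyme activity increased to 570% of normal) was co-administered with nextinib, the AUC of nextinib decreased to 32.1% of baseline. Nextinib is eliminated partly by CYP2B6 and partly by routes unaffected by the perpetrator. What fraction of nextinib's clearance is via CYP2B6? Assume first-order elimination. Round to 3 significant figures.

CL'/CL = 1 / 0.321 = 3.115
5.7·fm + (1 − fm) = 3.115
fm = (3.115 − 1) / (5.7 − 1) = 0.450

0.450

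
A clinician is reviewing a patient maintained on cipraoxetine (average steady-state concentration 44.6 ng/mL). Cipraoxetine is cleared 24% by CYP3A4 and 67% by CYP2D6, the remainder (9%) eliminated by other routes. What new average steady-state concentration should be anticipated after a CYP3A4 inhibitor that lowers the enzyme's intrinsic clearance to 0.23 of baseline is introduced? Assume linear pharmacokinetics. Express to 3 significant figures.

The CYP3A4 pathway (24% of clearance) falls to 0.23× activity: 0.24 × 0.23 = 0.0552.
CYP2D6 (67%) and the residual 9% are unaffected.
New clearance relative to baseline: 0.0552 + 0.67 + 0.09 = 0.8152.
Average steady-state concentration ∝ 1/CL, so new value = 44.6 / 0.8152 = 54.7 ng/mL.

54.7 ng/mL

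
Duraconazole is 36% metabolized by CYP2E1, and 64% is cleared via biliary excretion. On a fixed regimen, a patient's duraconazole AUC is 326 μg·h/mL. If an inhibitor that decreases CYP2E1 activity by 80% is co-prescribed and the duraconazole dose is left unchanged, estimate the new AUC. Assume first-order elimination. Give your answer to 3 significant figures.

CYP2E1: 0.36 × 0.2 = 0.072
Other: 0.64 (unchanged)
Relative clearance = 0.072 + 0.64 = 0.712.
With dosing unchanged, AUC scales as 1/CL: 326 / 0.712 = 458 μg·h/mL.

458 μg·h/mL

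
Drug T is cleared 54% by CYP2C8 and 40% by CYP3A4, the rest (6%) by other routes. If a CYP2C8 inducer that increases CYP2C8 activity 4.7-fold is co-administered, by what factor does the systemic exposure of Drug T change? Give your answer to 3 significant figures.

0.334

CYP2C8: 0.54 × 4.7 = 2.538
CYP3A4: 0.4 (unchanged)
Other: 0.06 (unchanged)
Relative clearance = 2.538 + 0.4 + 0.06 = 2.998.
Systemic exposure ratio = CL_old/CL_new = 1 / 2.998 = 0.334.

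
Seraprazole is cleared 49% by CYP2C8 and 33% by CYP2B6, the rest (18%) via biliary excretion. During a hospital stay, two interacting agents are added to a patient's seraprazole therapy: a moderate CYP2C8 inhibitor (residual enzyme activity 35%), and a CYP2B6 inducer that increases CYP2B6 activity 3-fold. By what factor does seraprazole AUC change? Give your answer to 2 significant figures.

0.75

The CYP2C8 pathway (49% of clearance) falls to 0.35× activity: 0.49 × 0.35 = 0.1715.
The CYP2B6 pathway (33% of clearance) increases to 3× activity: 0.33 × 3 = 0.99.
The remaining 18% of clearance is unaffected.
CL_new/CL_old = 0.1715 + 0.99 + 0.18 = 1.3415.
Because AUC varies inversely with clearance, the combined effect is 1 / 1.3415 = 0.75.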